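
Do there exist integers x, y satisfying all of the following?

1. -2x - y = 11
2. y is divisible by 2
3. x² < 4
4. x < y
No

A contradictory subset is {-2x - y = 11, y is divisible by 2}. No integer assignment can satisfy these jointly:

  - -2x - y = 11: is a linear equation tying the variables together
  - y is divisible by 2: restricts y to multiples of 2

Modular obstruction: writing y = 2y', every remaining term of the linear equation is divisible by 2, so the left side is ≡ 0 (mod 2); but the right side 11 ≡ 1 (mod 2). No integers can satisfy it.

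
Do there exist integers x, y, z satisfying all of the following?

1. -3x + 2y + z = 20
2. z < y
Yes

Take x = -6, y = 1, z = 0. Substituting into each constraint:
  (1) -3(-6) + 2(1) + 0 = 20 ✓
  (2) 0 < 1 ✓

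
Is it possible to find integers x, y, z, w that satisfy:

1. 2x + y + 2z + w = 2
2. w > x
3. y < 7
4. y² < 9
Yes

Take x = -2, y = 0, z = 3, w = 0. Substituting into each constraint:
  (1) 2(-2) + 0 + 2(3) + 0 = 2 ✓
  (2) 0 > -2 ✓
  (3) 0 < 7 ✓
  (4) y² = (0)² = 0, and 0 < 9 ✓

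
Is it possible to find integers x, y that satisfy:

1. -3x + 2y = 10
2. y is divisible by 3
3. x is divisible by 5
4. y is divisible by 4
No

A contradictory subset is {-3x + 2y = 10, y is divisible by 3}. No integer assignment can satisfy these jointly:

  - -3x + 2y = 10: is a linear equation tying the variables together
  - y is divisible by 3: restricts y to multiples of 3

Modular obstruction: writing y = 3y', every remaining term of the linear equation is divisible by 3, so the left side is ≡ 0 (mod 3); but the right side 10 ≡ 1 (mod 3). No integers can satisfy it.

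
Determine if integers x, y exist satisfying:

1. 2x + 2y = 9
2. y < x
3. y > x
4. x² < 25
No

Even the single constraint (2x + 2y = 9) is infeasible over the integers.

  - 2x + 2y = 9: every term on the left is divisible by 2, so the LHS ≡ 0 (mod 2), but the RHS 9 is not — no integer solution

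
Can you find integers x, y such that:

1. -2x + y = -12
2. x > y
Yes

Take x = 11, y = 10. Substituting into each constraint:
  (1) -2(11) + 10 = -12 ✓
  (2) 11 > 10 ✓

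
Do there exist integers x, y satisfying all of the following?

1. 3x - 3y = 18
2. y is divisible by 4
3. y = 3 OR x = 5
No

The full constraint system is jointly infeasible over the integers. Each constraint and what it forces:

  - 3x - 3y = 18: is a linear equation tying the variables together
  - y is divisible by 4: restricts y to multiples of 4
  - y = 3 OR x = 5: forces a choice: either y = 3 or x = 5

Split on the disjunction (y = 3 OR x = 5):
  • If y = 3: this contradicts the divisibility constraint — 3 is not a multiple of 4.
  • If x = 5: with x = 5, writing y = 4y', every remaining term of the linear equation is divisible by 12, so the left side is ≡ 0 (mod 12); but the right side 3 ≡ 3 (mod 12). No integers can satisfy it.
Both branches are infeasible, so the system has no integer solution.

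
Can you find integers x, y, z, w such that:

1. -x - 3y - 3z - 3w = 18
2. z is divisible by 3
Yes

Take x = 0, y = -6, z = 0, w = 0. Substituting into each constraint:
  (1) 0 - 3(-6) - 3(0) - 3(0) = 18 ✓
  (2) 0 = 3 × 0, remainder 0 ✓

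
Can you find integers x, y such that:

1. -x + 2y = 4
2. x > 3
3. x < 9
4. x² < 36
Yes

Take x = 4, y = 4. Substituting into each constraint:
  (1) (-4) + 2(4) = 4 ✓
  (2) 4 > 3 ✓
  (3) 4 < 9 ✓
  (4) x² = (4)² = 16, and 16 < 36 ✓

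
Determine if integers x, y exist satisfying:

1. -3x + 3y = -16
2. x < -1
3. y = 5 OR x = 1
No

Even the single constraint (-3x + 3y = -16) is infeasible over the integers.

  - -3x + 3y = -16: every term on the left is divisible by 3, so the LHS ≡ 0 (mod 3), but the RHS -16 is not — no integer solution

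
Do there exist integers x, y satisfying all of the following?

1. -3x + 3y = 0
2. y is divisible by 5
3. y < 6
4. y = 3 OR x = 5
Yes

Take x = 5, y = 5. Substituting into each constraint:
  (1) -3(5) + 3(5) = 0 ✓
  (2) 5 = 5 × 1, remainder 0 ✓
  (3) 5 < 6 ✓
  (4) x = 5, target 5 ✓ (second branch holds)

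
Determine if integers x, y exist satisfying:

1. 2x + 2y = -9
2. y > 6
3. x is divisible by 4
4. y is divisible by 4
No

Even the single constraint (2x + 2y = -9) is infeasible over the integers.

  - 2x + 2y = -9: every term on the left is divisible by 2, so the LHS ≡ 0 (mod 2), but the RHS -9 is not — no integer solution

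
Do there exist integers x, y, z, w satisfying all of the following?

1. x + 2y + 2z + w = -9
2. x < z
Yes

Take x = 1, y = -7, z = 2, w = 0. Substituting into each constraint:
  (1) 1 + 2(-7) + 2(2) + 0 = -9 ✓
  (2) 1 < 2 ✓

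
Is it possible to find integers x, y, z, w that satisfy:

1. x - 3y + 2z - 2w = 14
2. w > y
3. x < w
Yes

Take x = -1, y = -1, z = 6, w = 0. Substituting into each constraint:
  (1) (-1) - 3(-1) + 2(6) - 2(0) = 14 ✓
  (2) 0 > -1 ✓
  (3) -1 < 0 ✓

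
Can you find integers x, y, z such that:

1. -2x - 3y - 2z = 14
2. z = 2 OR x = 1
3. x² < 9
Yes

Take x = 1, y = -8, z = 4. Substituting into each constraint:
  (1) -2(1) - 3(-8) - 2(4) = 14 ✓
  (2) x = 1, target 1 ✓ (second branch holds)
  (3) x² = (1)² = 1, and 1 < 9 ✓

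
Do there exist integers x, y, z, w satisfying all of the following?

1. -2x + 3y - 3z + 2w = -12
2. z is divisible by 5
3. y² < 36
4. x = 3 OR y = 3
Yes

Take x = 3, y = -2, z = 0, w = 0. Substituting into each constraint:
  (1) -2(3) + 3(-2) - 3(0) + 2(0) = -12 ✓
  (2) 0 = 5 × 0, remainder 0 ✓
  (3) y² = (-2)² = 4, and 4 < 36 ✓
  (4) x = 3, target 3 ✓ (first branch holds)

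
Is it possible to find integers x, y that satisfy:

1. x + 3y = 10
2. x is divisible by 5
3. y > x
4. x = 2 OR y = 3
No

The full constraint system is jointly infeasible over the integers. Each constraint and what it forces:

  - x + 3y = 10: is a linear equation tying the variables together
  - x is divisible by 5: restricts x to multiples of 5
  - y > x: bounds one variable relative to another variable
  - x = 2 OR y = 3: forces a choice: either x = 2 or y = 3

Split on the disjunction (x = 2 OR y = 3):
  • If x = 2: this contradicts the divisibility constraint — 2 is not a multiple of 5.
  • If y = 3: with y = 3, writing x = 5x', every remaining term of the linear equation is divisible by 5, so the left side is ≡ 0 (mod 5); but the right side 1 ≡ 1 (mod 5). No integers can satisfy it.
Both branches are infeasible, so the system has no integer solution.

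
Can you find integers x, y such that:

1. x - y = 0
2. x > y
No

The full constraint system is jointly infeasible over the integers. Each constraint and what it forces:

  - x - y = 0: is a linear equation tying the variables together
  - x > y: bounds one variable relative to another variable

From the equation, x − y = 0, i.e. x − y = 0; but x > y requires x − y ≥ 1. Contradiction.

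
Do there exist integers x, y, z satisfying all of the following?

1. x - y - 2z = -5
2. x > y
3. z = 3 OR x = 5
Yes

Take x = 1, y = 0, z = 3. Substituting into each constraint:
  (1) 1 + 0 - 2(3) = -5 ✓
  (2) 1 > 0 ✓
  (3) z = 3, target 3 ✓ (first branch holds)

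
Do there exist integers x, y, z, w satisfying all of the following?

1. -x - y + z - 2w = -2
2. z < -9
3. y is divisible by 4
Yes

Take x = -8, y = 0, z = -10, w = 0. Substituting into each constraint:
  (1) 8 + 0 + (-10) - 2(0) = -2 ✓
  (2) -10 < -9 ✓
  (3) 0 = 4 × 0, remainder 0 ✓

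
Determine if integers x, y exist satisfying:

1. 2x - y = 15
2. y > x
Yes

Take x = 16, y = 17. Substituting into each constraint:
  (1) 2(16) + (-17) = 15 ✓
  (2) 17 > 16 ✓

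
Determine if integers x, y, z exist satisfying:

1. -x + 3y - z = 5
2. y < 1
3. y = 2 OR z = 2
Yes

Take x = -7, y = 0, z = 2. Substituting into each constraint:
  (1) 7 + 3(0) + (-2) = 5 ✓
  (2) 0 < 1 ✓
  (3) z = 2, target 2 ✓ (second branch holds)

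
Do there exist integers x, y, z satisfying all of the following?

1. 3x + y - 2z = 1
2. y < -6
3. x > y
Yes

Take x = 0, y = -7, z = -4. Substituting into each constraint:
  (1) 3(0) + (-7) - 2(-4) = 1 ✓
  (2) -7 < -6 ✓
  (3) 0 > -7 ✓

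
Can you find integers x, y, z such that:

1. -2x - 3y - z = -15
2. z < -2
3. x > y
Yes

Take x = 9, y = 0, z = -3. Substituting into each constraint:
  (1) -2(9) - 3(0) + 3 = -15 ✓
  (2) -3 < -2 ✓
  (3) 9 > 0 ✓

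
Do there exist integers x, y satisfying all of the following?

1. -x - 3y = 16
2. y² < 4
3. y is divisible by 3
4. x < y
Yes

Take x = -16, y = 0. Substituting into each constraint:
  (1) 16 - 3(0) = 16 ✓
  (2) y² = (0)² = 0, and 0 < 4 ✓
  (3) 0 = 3 × 0, remainder 0 ✓
  (4) -16 < 0 ✓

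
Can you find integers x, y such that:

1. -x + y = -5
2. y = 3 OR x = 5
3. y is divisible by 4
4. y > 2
No

The full constraint system is jointly infeasible over the integers. Each constraint and what it forces:

  - -x + y = -5: is a linear equation tying the variables together
  - y = 3 OR x = 5: forces a choice: either y = 3 or x = 5
  - y is divisible by 4: restricts y to multiples of 4
  - y > 2: bounds one variable relative to a constant

Split on the disjunction (y = 3 OR x = 5):
  • If y = 3: this contradicts the divisibility constraint — 3 is not a multiple of 4.
  • If x = 5: the equation forces y = 0, which contradicts the bound y ≥ 3.
Both branches are infeasible, so the system has no integer solution.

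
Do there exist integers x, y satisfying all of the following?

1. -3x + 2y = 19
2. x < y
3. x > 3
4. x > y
No

A contradictory subset is {x < y, x > y}. No integer assignment can satisfy these jointly:

  - x < y: bounds one variable relative to another variable
  - x > y: bounds one variable relative to another variable

Direct contradiction: y > x and x > y cannot both hold.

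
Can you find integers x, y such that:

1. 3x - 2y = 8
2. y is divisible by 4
Yes

Take x = 8, y = 8. Substituting into each constraint:
  (1) 3(8) - 2(8) = 8 ✓
  (2) 8 = 4 × 2, remainder 0 ✓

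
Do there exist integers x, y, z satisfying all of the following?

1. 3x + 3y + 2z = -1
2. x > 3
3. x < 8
Yes

Take x = 4, y = 1, z = -8. Substituting into each constraint:
  (1) 3(4) + 3(1) + 2(-8) = -1 ✓
  (2) 4 > 3 ✓
  (3) 4 < 8 ✓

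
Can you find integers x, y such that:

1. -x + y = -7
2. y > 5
Yes

Take x = 13, y = 6. Substituting into each constraint:
  (1) (-13) + 6 = -7 ✓
  (2) 6 > 5 ✓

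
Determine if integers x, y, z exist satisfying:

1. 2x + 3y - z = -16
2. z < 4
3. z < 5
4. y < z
Yes

Take x = -5, y = -2, z = 0. Substituting into each constraint:
  (1) 2(-5) + 3(-2) + 0 = -16 ✓
  (2) 0 < 4 ✓
  (3) 0 < 5 ✓
  (4) -2 < 0 ✓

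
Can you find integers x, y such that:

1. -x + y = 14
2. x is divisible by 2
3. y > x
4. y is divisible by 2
Yes

Take x = -14, y = 0. Substituting into each constraint:
  (1) 14 + 0 = 14 ✓
  (2) -14 = 2 × -7, remainder 0 ✓
  (3) 0 > -14 ✓
  (4) 0 = 2 × 0, remainder 0 ✓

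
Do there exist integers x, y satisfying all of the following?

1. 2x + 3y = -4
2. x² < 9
Yes

Take x = 1, y = -2. Substituting into each constraint:
  (1) 2(1) + 3(-2) = -4 ✓
  (2) x² = (1)² = 1, and 1 < 9 ✓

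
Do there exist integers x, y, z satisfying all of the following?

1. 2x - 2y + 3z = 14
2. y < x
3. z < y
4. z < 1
Yes

Take x = 8, y = 1, z = 0. Substituting into each constraint:
  (1) 2(8) - 2(1) + 3(0) = 14 ✓
  (2) 1 < 8 ✓
  (3) 0 < 1 ✓
  (4) 0 < 1 ✓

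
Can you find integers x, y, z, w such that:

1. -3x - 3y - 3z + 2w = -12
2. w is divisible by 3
Yes

Take x = 4, y = 0, z = 0, w = 0. Substituting into each constraint:
  (1) -3(4) - 3(0) - 3(0) + 2(0) = -12 ✓
  (2) 0 = 3 × 0, remainder 0 ✓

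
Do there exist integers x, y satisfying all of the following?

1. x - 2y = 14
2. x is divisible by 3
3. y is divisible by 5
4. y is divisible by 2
Yes

Take x = 54, y = 20. Substituting into each constraint:
  (1) 54 - 2(20) = 14 ✓
  (2) 54 = 3 × 18, remainder 0 ✓
  (3) 20 = 5 × 4, remainder 0 ✓
  (4) 20 = 2 × 10, remainder 0 ✓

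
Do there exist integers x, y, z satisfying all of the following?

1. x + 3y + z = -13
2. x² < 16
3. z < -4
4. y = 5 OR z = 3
Yes

Take x = 0, y = 5, z = -28. Substituting into each constraint:
  (1) 0 + 3(5) + (-28) = -13 ✓
  (2) x² = (0)² = 0, and 0 < 16 ✓
  (3) -28 < -4 ✓
  (4) y = 5, target 5 ✓ (first branch holds)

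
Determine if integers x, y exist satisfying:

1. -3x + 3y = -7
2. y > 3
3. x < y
No

Even the single constraint (-3x + 3y = -7) is infeasible over the integers.

  - -3x + 3y = -7: every term on the left is divisible by 3, so the LHS ≡ 0 (mod 3), but the RHS -7 is not — no integer solution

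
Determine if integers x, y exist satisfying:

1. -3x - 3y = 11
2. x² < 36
No

Even the single constraint (-3x - 3y = 11) is infeasible over the integers.

  - -3x - 3y = 11: every term on the left is divisible by 3, so the LHS ≡ 0 (mod 3), but the RHS 11 is not — no integer solution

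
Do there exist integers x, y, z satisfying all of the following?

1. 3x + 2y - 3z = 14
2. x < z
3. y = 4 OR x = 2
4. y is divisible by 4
Yes

Take x = 2, y = 16, z = 8. Substituting into each constraint:
  (1) 3(2) + 2(16) - 3(8) = 14 ✓
  (2) 2 < 8 ✓
  (3) x = 2, target 2 ✓ (second branch holds)
  (4) 16 = 4 × 4, remainder 0 ✓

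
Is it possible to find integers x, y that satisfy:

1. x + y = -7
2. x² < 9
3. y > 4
No

The full constraint system is jointly infeasible over the integers. Each constraint and what it forces:

  - x + y = -7: is a linear equation tying the variables together
  - x² < 9: restricts x to |x| ≤ 2
  - y > 4: bounds one variable relative to a constant

Range argument: with x ∈ [-2, 2], y ∈ [5, ∞], the left side of the equation is at least 3, but the right side is -7 < 3. No integer solution exists.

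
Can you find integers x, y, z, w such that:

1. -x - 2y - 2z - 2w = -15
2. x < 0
Yes

Take x = -1, y = 8, z = 0, w = 0. Substituting into each constraint:
  (1) 1 - 2(8) - 2(0) - 2(0) = -15 ✓
  (2) -1 < 0 ✓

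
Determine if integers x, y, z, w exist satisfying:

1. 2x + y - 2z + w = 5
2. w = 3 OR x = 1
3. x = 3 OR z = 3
Yes

Take x = 1, y = 5, z = 3, w = 4. Substituting into each constraint:
  (1) 2(1) + 5 - 2(3) + 4 = 5 ✓
  (2) x = 1, target 1 ✓ (second branch holds)
  (3) z = 3, target 3 ✓ (second branch holds)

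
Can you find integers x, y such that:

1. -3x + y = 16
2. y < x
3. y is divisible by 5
Yes

Take x = -12, y = -20. Substituting into each constraint:
  (1) -3(-12) + (-20) = 16 ✓
  (2) -20 < -12 ✓
  (3) -20 = 5 × -4, remainder 0 ✓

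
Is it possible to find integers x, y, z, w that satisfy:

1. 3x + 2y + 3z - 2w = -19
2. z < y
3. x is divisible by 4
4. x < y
Yes

Take x = 0, y = 1, z = -1, w = 9. Substituting into each constraint:
  (1) 3(0) + 2(1) + 3(-1) - 2(9) = -19 ✓
  (2) -1 < 1 ✓
  (3) 0 = 4 × 0, remainder 0 ✓
  (4) 0 < 1 ✓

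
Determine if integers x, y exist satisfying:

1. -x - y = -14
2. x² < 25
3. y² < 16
No

The full constraint system is jointly infeasible over the integers. Each constraint and what it forces:

  - -x - y = -14: is a linear equation tying the variables together
  - x² < 25: restricts x to |x| ≤ 4
  - y² < 16: restricts y to |y| ≤ 3

Range argument: with x ∈ [-4, 4], y ∈ [-3, 3], the left side of the equation is at least -7, but the right side is -14 < -7. No integer solution exists.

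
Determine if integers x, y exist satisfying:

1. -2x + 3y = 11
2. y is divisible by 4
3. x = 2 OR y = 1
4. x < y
No

A contradictory subset is {-2x + 3y = 11, y is divisible by 4, x = 2 OR y = 1}. No integer assignment can satisfy these jointly:

  - -2x + 3y = 11: is a linear equation tying the variables together
  - y is divisible by 4: restricts y to multiples of 4
  - x = 2 OR y = 1: forces a choice: either x = 2 or y = 1

Modular obstruction: writing y = 4y', every remaining term of the linear equation is divisible by 2, so the left side is ≡ 0 (mod 2); but the right side 11 ≡ 1 (mod 2). No integers can satisfy it.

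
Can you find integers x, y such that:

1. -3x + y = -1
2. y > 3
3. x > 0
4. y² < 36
Yes

Take x = 2, y = 5. Substituting into each constraint:
  (1) -3(2) + 5 = -1 ✓
  (2) 5 > 3 ✓
  (3) 2 > 0 ✓
  (4) y² = (5)² = 25, and 25 < 36 ✓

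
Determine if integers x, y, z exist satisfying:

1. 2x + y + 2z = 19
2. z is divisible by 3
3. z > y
Yes

Take x = 10, y = -1, z = 0. Substituting into each constraint:
  (1) 2(10) + (-1) + 2(0) = 19 ✓
  (2) 0 = 3 × 0, remainder 0 ✓
  (3) 0 > -1 ✓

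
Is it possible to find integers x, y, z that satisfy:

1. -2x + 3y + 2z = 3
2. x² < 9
Yes

Take x = 0, y = 1, z = 0. Substituting into each constraint:
  (1) -2(0) + 3(1) + 2(0) = 3 ✓
  (2) x² = (0)² = 0, and 0 < 9 ✓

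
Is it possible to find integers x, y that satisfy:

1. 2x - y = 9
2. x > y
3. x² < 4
Yes

Take x = 0, y = -9. Substituting into each constraint:
  (1) 2(0) + 9 = 9 ✓
  (2) 0 > -9 ✓
  (3) x² = (0)² = 0, and 0 < 4 ✓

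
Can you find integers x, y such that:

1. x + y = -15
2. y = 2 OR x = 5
Yes

Take x = -17, y = 2. Substituting into each constraint:
  (1) (-17) + 2 = -15 ✓
  (2) y = 2, target 2 ✓ (first branch holds)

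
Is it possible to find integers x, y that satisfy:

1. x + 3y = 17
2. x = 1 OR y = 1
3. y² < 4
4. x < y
No

A contradictory subset is {x + 3y = 17, x = 1 OR y = 1, x < y}. No integer assignment can satisfy these jointly:

  - x + 3y = 17: is a linear equation tying the variables together
  - x = 1 OR y = 1: forces a choice: either x = 1 or y = 1
  - x < y: bounds one variable relative to another variable

Split on the disjunction (x = 1 OR y = 1):
  • If x = 1: with x = 1, every remaining term of the linear equation is divisible by 3, so the left side is ≡ 0 (mod 3); but the right side 16 ≡ 1 (mod 3). No integers can satisfy it.
  • If y = 1: the equation forces x = 14, giving (y, x) = (1, 14), which violates y > x.
Both branches are infeasible, so the system has no integer solution.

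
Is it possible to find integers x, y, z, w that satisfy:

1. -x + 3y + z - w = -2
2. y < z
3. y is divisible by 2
Yes

Take x = 0, y = 0, z = 1, w = 3. Substituting into each constraint:
  (1) 0 + 3(0) + 1 + (-3) = -2 ✓
  (2) 0 < 1 ✓
  (3) 0 = 2 × 0, remainder 0 ✓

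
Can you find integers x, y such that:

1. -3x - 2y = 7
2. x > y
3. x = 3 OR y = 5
Yes

Take x = 3, y = -8. Substituting into each constraint:
  (1) -3(3) - 2(-8) = 7 ✓
  (2) 3 > -8 ✓
  (3) x = 3, target 3 ✓ (first branch holds)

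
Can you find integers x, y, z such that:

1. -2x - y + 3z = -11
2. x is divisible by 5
Yes

Take x = 0, y = 11, z = 0. Substituting into each constraint:
  (1) -2(0) + (-11) + 3(0) = -11 ✓
  (2) 0 = 5 × 0, remainder 0 ✓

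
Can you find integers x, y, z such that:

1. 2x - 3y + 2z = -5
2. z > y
Yes

Take x = -3, y = 1, z = 2. Substituting into each constraint:
  (1) 2(-3) - 3(1) + 2(2) = -5 ✓
  (2) 2 > 1 ✓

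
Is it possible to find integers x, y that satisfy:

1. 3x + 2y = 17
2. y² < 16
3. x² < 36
Yes

Take x = 5, y = 1. Substituting into each constraint:
  (1) 3(5) + 2(1) = 17 ✓
  (2) y² = (1)² = 1, and 1 < 16 ✓
  (3) x² = (5)² = 25, and 25 < 36 ✓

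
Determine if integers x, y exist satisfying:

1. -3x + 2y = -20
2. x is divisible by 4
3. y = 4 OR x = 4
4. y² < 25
Yes

Take x = 4, y = -4. Substituting into each constraint:
  (1) -3(4) + 2(-4) = -20 ✓
  (2) 4 = 4 × 1, remainder 0 ✓
  (3) x = 4, target 4 ✓ (second branch holds)
  (4) y² = (-4)² = 16, and 16 < 25 ✓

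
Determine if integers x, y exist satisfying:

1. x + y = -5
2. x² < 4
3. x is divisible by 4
Yes

Take x = 0, y = -5. Substituting into each constraint:
  (1) 0 + (-5) = -5 ✓
  (2) x² = (0)² = 0, and 0 < 4 ✓
  (3) 0 = 4 × 0, remainder 0 ✓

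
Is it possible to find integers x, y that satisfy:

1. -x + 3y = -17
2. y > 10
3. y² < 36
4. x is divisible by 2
No

A contradictory subset is {y > 10, y² < 36}. No integer assignment can satisfy these jointly:

  - y > 10: bounds one variable relative to a constant
  - y² < 36: restricts y to |y| ≤ 5

Direct contradiction: the bounds on y require y ≥ 11 and y ≤ 5 simultaneously, which is empty.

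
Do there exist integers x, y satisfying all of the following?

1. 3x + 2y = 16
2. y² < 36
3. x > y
Yes

Take x = 4, y = 2. Substituting into each constraint:
  (1) 3(4) + 2(2) = 16 ✓
  (2) y² = (2)² = 4, and 4 < 36 ✓
  (3) 4 > 2 ✓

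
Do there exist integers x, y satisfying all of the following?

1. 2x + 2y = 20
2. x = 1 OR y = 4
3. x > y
Yes

Take x = 6, y = 4. Substituting into each constraint:
  (1) 2(6) + 2(4) = 20 ✓
  (2) y = 4, target 4 ✓ (second branch holds)
  (3) 6 > 4 ✓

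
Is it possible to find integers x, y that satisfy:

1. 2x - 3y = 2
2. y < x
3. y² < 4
Yes

Take x = 1, y = 0. Substituting into each constraint:
  (1) 2(1) - 3(0) = 2 ✓
  (2) 0 < 1 ✓
  (3) y² = (0)² = 0, and 0 < 4 ✓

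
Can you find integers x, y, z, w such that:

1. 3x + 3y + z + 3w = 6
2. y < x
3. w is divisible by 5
Yes

Take x = 0, y = -1, z = 9, w = 0. Substituting into each constraint:
  (1) 3(0) + 3(-1) + 9 + 3(0) = 6 ✓
  (2) -1 < 0 ✓
  (3) 0 = 5 × 0, remainder 0 ✓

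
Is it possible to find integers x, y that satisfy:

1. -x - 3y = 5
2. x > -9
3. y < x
Yes

Take x = 1, y = -2. Substituting into each constraint:
  (1) (-1) - 3(-2) = 5 ✓
  (2) 1 > -9 ✓
  (3) -2 < 1 ✓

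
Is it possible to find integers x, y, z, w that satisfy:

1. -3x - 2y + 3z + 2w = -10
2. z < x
Yes

Take x = 0, y = 2, z = -2, w = 0. Substituting into each constraint:
  (1) -3(0) - 2(2) + 3(-2) + 2(0) = -10 ✓
  (2) -2 < 0 ✓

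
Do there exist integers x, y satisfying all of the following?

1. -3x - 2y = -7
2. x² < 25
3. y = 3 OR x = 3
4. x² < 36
Yes

Take x = 3, y = -1. Substituting into each constraint:
  (1) -3(3) - 2(-1) = -7 ✓
  (2) x² = (3)² = 9, and 9 < 25 ✓
  (3) x = 3, target 3 ✓ (second branch holds)
  (4) x² = (3)² = 9, and 9 < 36 ✓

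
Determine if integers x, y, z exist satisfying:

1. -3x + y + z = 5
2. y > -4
Yes

Take x = 0, y = 5, z = 0. Substituting into each constraint:
  (1) -3(0) + 5 + 0 = 5 ✓
  (2) 5 > -4 ✓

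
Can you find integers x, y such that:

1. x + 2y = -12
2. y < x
Yes

Take x = 0, y = -6. Substituting into each constraint:
  (1) 0 + 2(-6) = -12 ✓
  (2) -6 < 0 ✓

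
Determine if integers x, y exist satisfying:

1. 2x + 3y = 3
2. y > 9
Yes

Take x = -15, y = 11. Substituting into each constraint:
  (1) 2(-15) + 3(11) = 3 ✓
  (2) 11 > 9 ✓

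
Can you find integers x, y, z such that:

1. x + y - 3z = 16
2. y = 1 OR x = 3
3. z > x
Yes

Take x = -9, y = 1, z = -8. Substituting into each constraint:
  (1) (-9) + 1 - 3(-8) = 16 ✓
  (2) y = 1, target 1 ✓ (first branch holds)
  (3) -8 > -9 ✓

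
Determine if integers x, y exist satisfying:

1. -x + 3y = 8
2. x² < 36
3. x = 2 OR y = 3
Yes

Take x = 1, y = 3. Substituting into each constraint:
  (1) (-1) + 3(3) = 8 ✓
  (2) x² = (1)² = 1, and 1 < 36 ✓
  (3) y = 3, target 3 ✓ (second branch holds)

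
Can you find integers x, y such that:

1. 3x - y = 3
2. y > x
Yes

Take x = 2, y = 3. Substituting into each constraint:
  (1) 3(2) + (-3) = 3 ✓
  (2) 3 > 2 ✓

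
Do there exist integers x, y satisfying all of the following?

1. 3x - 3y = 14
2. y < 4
No

Even the single constraint (3x - 3y = 14) is infeasible over the integers.

  - 3x - 3y = 14: every term on the left is divisible by 3, so the LHS ≡ 0 (mod 3), but the RHS 14 is not — no integer solution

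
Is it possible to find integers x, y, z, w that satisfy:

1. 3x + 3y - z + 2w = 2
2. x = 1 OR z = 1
Yes

Take x = 2, y = -1, z = 1, w = 0. Substituting into each constraint:
  (1) 3(2) + 3(-1) + (-1) + 2(0) = 2 ✓
  (2) z = 1, target 1 ✓ (second branch holds)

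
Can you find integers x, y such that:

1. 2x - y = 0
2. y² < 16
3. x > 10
No

The full constraint system is jointly infeasible over the integers. Each constraint and what it forces:

  - 2x - y = 0: is a linear equation tying the variables together
  - y² < 16: restricts y to |y| ≤ 3
  - x > 10: bounds one variable relative to a constant

Range argument: with x ∈ [11, ∞], y ∈ [-3, 3], the left side of the equation is at least 19, but the right side is 0 < 19. No integer solution exists.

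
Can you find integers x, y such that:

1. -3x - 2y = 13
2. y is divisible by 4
Yes

Take x = 1, y = -8. Substituting into each constraint:
  (1) -3(1) - 2(-8) = 13 ✓
  (2) -8 = 4 × -2, remainder 0 ✓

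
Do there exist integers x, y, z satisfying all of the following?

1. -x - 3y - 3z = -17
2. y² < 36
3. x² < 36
Yes

Take x = -1, y = 0, z = 6. Substituting into each constraint:
  (1) 1 - 3(0) - 3(6) = -17 ✓
  (2) y² = (0)² = 0, and 0 < 36 ✓
  (3) x² = (-1)² = 1, and 1 < 36 ✓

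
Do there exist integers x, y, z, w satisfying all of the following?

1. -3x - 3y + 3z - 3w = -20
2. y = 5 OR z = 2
No

Even the single constraint (-3x - 3y + 3z - 3w = -20) is infeasible over the integers.

  - -3x - 3y + 3z - 3w = -20: every term on the left is divisible by 3, so the LHS ≡ 0 (mod 3), but the RHS -20 is not — no integer solution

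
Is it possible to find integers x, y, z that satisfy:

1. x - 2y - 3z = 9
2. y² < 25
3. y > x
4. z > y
Yes

Take x = -8, y = -4, z = -3. Substituting into each constraint:
  (1) (-8) - 2(-4) - 3(-3) = 9 ✓
  (2) y² = (-4)² = 16, and 16 < 25 ✓
  (3) -4 > -8 ✓
  (4) -3 > -4 ✓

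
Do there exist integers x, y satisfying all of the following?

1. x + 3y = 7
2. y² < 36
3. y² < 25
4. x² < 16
Yes

Take x = 1, y = 2. Substituting into each constraint:
  (1) 1 + 3(2) = 7 ✓
  (2) y² = (2)² = 4, and 4 < 36 ✓
  (3) y² = (2)² = 4, and 4 < 25 ✓
  (4) x² = (1)² = 1, and 1 < 16 ✓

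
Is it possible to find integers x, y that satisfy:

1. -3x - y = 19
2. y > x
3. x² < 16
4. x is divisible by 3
No

A contradictory subset is {-3x - y = 19, y > x, x² < 16}. No integer assignment can satisfy these jointly:

  - -3x - y = 19: is a linear equation tying the variables together
  - y > x: bounds one variable relative to another variable
  - x² < 16: restricts x to |x| ≤ 3

Propagating the comparison: y > x and x ≥ -3 give y ≥ -2. Range argument: with x ∈ [-3, 3], y ∈ [-2, ∞], the left side of the equation is at most 11, but the right side is 19 > 11. No integer solution exists.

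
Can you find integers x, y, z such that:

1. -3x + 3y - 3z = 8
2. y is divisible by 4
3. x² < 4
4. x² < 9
No

Even the single constraint (-3x + 3y - 3z = 8) is infeasible over the integers.

  - -3x + 3y - 3z = 8: every term on the left is divisible by 3, so the LHS ≡ 0 (mod 3), but the RHS 8 is not — no integer solution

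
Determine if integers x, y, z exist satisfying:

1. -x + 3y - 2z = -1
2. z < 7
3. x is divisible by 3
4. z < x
Yes

Take x = 0, y = -1, z = -1. Substituting into each constraint:
  (1) 0 + 3(-1) - 2(-1) = -1 ✓
  (2) -1 < 7 ✓
  (3) 0 = 3 × 0, remainder 0 ✓
  (4) -1 < 0 ✓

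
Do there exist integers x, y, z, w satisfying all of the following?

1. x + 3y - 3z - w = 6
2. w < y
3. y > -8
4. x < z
Yes

Take x = -1, y = 0, z = 0, w = -7. Substituting into each constraint:
  (1) (-1) + 3(0) - 3(0) + 7 = 6 ✓
  (2) -7 < 0 ✓
  (3) 0 > -8 ✓
  (4) -1 < 0 ✓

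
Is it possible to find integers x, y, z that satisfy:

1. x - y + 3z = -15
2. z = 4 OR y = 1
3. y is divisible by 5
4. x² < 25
Yes

Take x = 3, y = 30, z = 4. Substituting into each constraint:
  (1) 3 + (-30) + 3(4) = -15 ✓
  (2) z = 4, target 4 ✓ (first branch holds)
  (3) 30 = 5 × 6, remainder 0 ✓
  (4) x² = (3)² = 9, and 9 < 25 ✓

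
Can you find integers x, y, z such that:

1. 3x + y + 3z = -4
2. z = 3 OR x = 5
Yes

Take x = 5, y = -31, z = 4. Substituting into each constraint:
  (1) 3(5) + (-31) + 3(4) = -4 ✓
  (2) x = 5, target 5 ✓ (second branch holds)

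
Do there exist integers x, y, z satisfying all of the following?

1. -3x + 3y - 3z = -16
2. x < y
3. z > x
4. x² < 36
No

Even the single constraint (-3x + 3y - 3z = -16) is infeasible over the integers.

  - -3x + 3y - 3z = -16: every term on the left is divisible by 3, so the LHS ≡ 0 (mod 3), but the RHS -16 is not — no integer solution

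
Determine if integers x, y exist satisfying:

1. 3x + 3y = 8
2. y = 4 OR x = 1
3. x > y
No

Even the single constraint (3x + 3y = 8) is infeasible over the integers.

  - 3x + 3y = 8: every term on the left is divisible by 3, so the LHS ≡ 0 (mod 3), but the RHS 8 is not — no integer solution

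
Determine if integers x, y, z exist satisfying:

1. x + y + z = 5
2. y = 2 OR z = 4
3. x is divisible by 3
Yes

Take x = 0, y = 2, z = 3. Substituting into each constraint:
  (1) 0 + 2 + 3 = 5 ✓
  (2) y = 2, target 2 ✓ (first branch holds)
  (3) 0 = 3 × 0, remainder 0 ✓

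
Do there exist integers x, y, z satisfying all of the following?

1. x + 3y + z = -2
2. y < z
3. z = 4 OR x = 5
Yes

Take x = -15, y = 3, z = 4. Substituting into each constraint:
  (1) (-15) + 3(3) + 4 = -2 ✓
  (2) 3 < 4 ✓
  (3) z = 4, target 4 ✓ (first branch holds)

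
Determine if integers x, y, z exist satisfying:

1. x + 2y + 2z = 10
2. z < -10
Yes

Take x = 0, y = 16, z = -11. Substituting into each constraint:
  (1) 0 + 2(16) + 2(-11) = 10 ✓
  (2) -11 < -10 ✓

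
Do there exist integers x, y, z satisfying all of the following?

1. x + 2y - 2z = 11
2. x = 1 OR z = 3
Yes

Take x = 17, y = 0, z = 3. Substituting into each constraint:
  (1) 17 + 2(0) - 2(3) = 11 ✓
  (2) z = 3, target 3 ✓ (second branch holds)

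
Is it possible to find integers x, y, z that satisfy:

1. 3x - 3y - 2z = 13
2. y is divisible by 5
Yes

Take x = 5, y = 0, z = 1. Substituting into each constraint:
  (1) 3(5) - 3(0) - 2(1) = 13 ✓
  (2) 0 = 5 × 0, remainder 0 ✓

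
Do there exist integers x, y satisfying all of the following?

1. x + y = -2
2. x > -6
Yes

Take x = -2, y = 0. Substituting into each constraint:
  (1) (-2) + 0 = -2 ✓
  (2) -2 > -6 ✓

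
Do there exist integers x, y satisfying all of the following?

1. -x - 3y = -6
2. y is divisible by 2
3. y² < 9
Yes

Take x = 6, y = 0. Substituting into each constraint:
  (1) (-6) - 3(0) = -6 ✓
  (2) 0 = 2 × 0, remainder 0 ✓
  (3) y² = (0)² = 0, and 0 < 9 ✓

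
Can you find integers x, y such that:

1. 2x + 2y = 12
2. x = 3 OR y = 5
Yes

Take x = 1, y = 5. Substituting into each constraint:
  (1) 2(1) + 2(5) = 12 ✓
  (2) y = 5, target 5 ✓ (second branch holds)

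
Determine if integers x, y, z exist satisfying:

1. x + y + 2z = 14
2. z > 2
Yes

Take x = 0, y = 8, z = 3. Substituting into each constraint:
  (1) 0 + 8 + 2(3) = 14 ✓
  (2) 3 > 2 ✓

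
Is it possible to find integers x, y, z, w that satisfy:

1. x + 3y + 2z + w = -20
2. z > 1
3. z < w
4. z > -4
Yes

Take x = -27, y = 0, z = 2, w = 3. Substituting into each constraint:
  (1) (-27) + 3(0) + 2(2) + 3 = -20 ✓
  (2) 2 > 1 ✓
  (3) 2 < 3 ✓
  (4) 2 > -4 ✓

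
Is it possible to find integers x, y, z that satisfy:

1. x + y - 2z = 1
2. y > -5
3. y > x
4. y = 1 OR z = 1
Yes

Take x = 0, y = 1, z = 0. Substituting into each constraint:
  (1) 0 + 1 - 2(0) = 1 ✓
  (2) 1 > -5 ✓
  (3) 1 > 0 ✓
  (4) y = 1, target 1 ✓ (first branch holds)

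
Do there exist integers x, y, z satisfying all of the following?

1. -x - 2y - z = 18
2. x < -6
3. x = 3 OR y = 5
Yes

Take x = -7, y = 5, z = -21. Substituting into each constraint:
  (1) 7 - 2(5) + 21 = 18 ✓
  (2) -7 < -6 ✓
  (3) y = 5, target 5 ✓ (second branch holds)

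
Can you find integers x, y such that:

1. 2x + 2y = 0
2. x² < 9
Yes

Take x = 0, y = 0. Substituting into each constraint:
  (1) 2(0) + 2(0) = 0 ✓
  (2) x² = (0)² = 0, and 0 < 9 ✓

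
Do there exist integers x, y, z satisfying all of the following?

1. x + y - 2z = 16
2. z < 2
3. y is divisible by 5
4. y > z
Yes

Take x = 14, y = 0, z = -1. Substituting into each constraint:
  (1) 14 + 0 - 2(-1) = 16 ✓
  (2) -1 < 2 ✓
  (3) 0 = 5 × 0, remainder 0 ✓
  (4) 0 > -1 ✓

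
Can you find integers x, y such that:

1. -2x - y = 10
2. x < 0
Yes

Take x = -5, y = 0. Substituting into each constraint:
  (1) -2(-5) + 0 = 10 ✓
  (2) -5 < 0 ✓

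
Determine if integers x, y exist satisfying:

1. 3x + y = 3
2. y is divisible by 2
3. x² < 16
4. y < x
Yes

Take x = 1, y = 0. Substituting into each constraint:
  (1) 3(1) + 0 = 3 ✓
  (2) 0 = 2 × 0, remainder 0 ✓
  (3) x² = (1)² = 1, and 1 < 16 ✓
  (4) 0 < 1 ✓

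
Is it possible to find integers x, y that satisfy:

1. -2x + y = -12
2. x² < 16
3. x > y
Yes

Take x = 0, y = -12. Substituting into each constraint:
  (1) -2(0) + (-12) = -12 ✓
  (2) x² = (0)² = 0, and 0 < 16 ✓
  (3) 0 > -12 ✓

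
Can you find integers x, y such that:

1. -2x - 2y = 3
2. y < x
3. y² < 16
No

Even the single constraint (-2x - 2y = 3) is infeasible over the integers.

  - -2x - 2y = 3: every term on the left is divisible by 2, so the LHS ≡ 0 (mod 2), but the RHS 3 is not — no integer solution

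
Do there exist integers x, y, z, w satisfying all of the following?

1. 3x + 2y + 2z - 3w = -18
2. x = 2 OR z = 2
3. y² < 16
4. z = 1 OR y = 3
Yes

Take x = 2, y = 2, z = 1, w = 10. Substituting into each constraint:
  (1) 3(2) + 2(2) + 2(1) - 3(10) = -18 ✓
  (2) x = 2, target 2 ✓ (first branch holds)
  (3) y² = (2)² = 4, and 4 < 16 ✓
  (4) z = 1, target 1 ✓ (first branch holds)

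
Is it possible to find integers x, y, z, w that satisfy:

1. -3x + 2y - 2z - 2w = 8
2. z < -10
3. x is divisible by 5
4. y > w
Yes

Take x = 10, y = 8, z = -11, w = 0. Substituting into each constraint:
  (1) -3(10) + 2(8) - 2(-11) - 2(0) = 8 ✓
  (2) -11 < -10 ✓
  (3) 10 = 5 × 2, remainder 0 ✓
  (4) 8 > 0 ✓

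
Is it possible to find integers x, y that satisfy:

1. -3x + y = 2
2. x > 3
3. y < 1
No

The full constraint system is jointly infeasible over the integers. Each constraint and what it forces:

  - -3x + y = 2: is a linear equation tying the variables together
  - x > 3: bounds one variable relative to a constant
  - y < 1: bounds one variable relative to a constant

Range argument: with x ∈ [4, ∞], y ∈ [−∞, 0], the left side of the equation is at most -12, but the right side is 2 > -12. No integer solution exists.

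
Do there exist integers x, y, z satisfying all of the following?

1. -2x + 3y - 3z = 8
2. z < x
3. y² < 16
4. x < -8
No

The full constraint system is jointly infeasible over the integers. Each constraint and what it forces:

  - -2x + 3y - 3z = 8: is a linear equation tying the variables together
  - z < x: bounds one variable relative to another variable
  - y² < 16: restricts y to |y| ≤ 3
  - x < -8: bounds one variable relative to a constant

Propagating the comparison: z < x and x ≤ -9 give z ≤ -10. Range argument: with x ∈ [−∞, -9], y ∈ [-3, 3], z ∈ [−∞, -10], the left side of the equation is at least 39, but the right side is 8 < 39. No integer solution exists.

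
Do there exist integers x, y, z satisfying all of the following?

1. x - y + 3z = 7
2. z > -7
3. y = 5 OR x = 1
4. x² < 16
Yes

Take x = 0, y = 5, z = 4. Substituting into each constraint:
  (1) 0 + (-5) + 3(4) = 7 ✓
  (2) 4 > -7 ✓
  (3) y = 5, target 5 ✓ (first branch holds)
  (4) x² = (0)² = 0, and 0 < 16 ✓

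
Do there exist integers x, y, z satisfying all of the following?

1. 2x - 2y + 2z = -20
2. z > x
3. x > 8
Yes

Take x = 9, y = 29, z = 10. Substituting into each constraint:
  (1) 2(9) - 2(29) + 2(10) = -20 ✓
  (2) 10 > 9 ✓
  (3) 9 > 8 ✓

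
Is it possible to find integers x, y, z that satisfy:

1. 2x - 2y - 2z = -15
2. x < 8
No

Even the single constraint (2x - 2y - 2z = -15) is infeasible over the integers.

  - 2x - 2y - 2z = -15: every term on the left is divisible by 2, so the LHS ≡ 0 (mod 2), but the RHS -15 is not — no integer solution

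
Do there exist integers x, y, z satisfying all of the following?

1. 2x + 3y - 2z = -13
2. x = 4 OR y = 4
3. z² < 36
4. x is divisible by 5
No

A contradictory subset is {2x + 3y - 2z = -13, x = 4 OR y = 4, x is divisible by 5}. No integer assignment can satisfy these jointly:

  - 2x + 3y - 2z = -13: is a linear equation tying the variables together
  - x = 4 OR y = 4: forces a choice: either x = 4 or y = 4
  - x is divisible by 5: restricts x to multiples of 5

Split on the disjunction (x = 4 OR y = 4):
  • If x = 4: this contradicts the divisibility constraint — 4 is not a multiple of 5.
  • If y = 4: with y = 4, writing x = 5x', every remaining term of the linear equation is divisible by 2, so the left side is ≡ 0 (mod 2); but the right side -25 ≡ 1 (mod 2). No integers can satisfy it.
Both branches are infeasible, so the system has no integer solution.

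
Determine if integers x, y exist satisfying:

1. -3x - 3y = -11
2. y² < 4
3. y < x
No

Even the single constraint (-3x - 3y = -11) is infeasible over the integers.

  - -3x - 3y = -11: every term on the left is divisible by 3, so the LHS ≡ 0 (mod 3), but the RHS -11 is not — no integer solution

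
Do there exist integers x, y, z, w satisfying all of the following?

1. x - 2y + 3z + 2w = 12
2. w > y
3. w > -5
Yes

Take x = 10, y = -1, z = 0, w = 0. Substituting into each constraint:
  (1) 10 - 2(-1) + 3(0) + 2(0) = 12 ✓
  (2) 0 > -1 ✓
  (3) 0 > -5 ✓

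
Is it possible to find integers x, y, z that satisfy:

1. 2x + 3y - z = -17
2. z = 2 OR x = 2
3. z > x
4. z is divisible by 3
Yes

Take x = 2, y = -6, z = 3. Substituting into each constraint:
  (1) 2(2) + 3(-6) + (-3) = -17 ✓
  (2) x = 2, target 2 ✓ (second branch holds)
  (3) 3 > 2 ✓
  (4) 3 = 3 × 1, remainder 0 ✓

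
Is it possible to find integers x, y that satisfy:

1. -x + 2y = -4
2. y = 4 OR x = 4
Yes

Take x = 4, y = 0. Substituting into each constraint:
  (1) (-4) + 2(0) = -4 ✓
  (2) x = 4, target 4 ✓ (second branch holds)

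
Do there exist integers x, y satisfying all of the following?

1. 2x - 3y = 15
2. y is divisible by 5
Yes

Take x = 15, y = 5. Substituting into each constraint:
  (1) 2(15) - 3(5) = 15 ✓
  (2) 5 = 5 × 1, remainder 0 ✓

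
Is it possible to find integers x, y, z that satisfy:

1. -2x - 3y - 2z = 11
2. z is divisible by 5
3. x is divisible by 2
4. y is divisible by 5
Yes

Take x = 2, y = -5, z = 0. Substituting into each constraint:
  (1) -2(2) - 3(-5) - 2(0) = 11 ✓
  (2) 0 = 5 × 0, remainder 0 ✓
  (3) 2 = 2 × 1, remainder 0 ✓
  (4) -5 = 5 × -1, remainder 0 ✓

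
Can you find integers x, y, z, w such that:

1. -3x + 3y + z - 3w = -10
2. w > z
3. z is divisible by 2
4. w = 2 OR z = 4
Yes

Take x = 0, y = 0, z = -4, w = 2. Substituting into each constraint:
  (1) -3(0) + 3(0) + (-4) - 3(2) = -10 ✓
  (2) 2 > -4 ✓
  (3) -4 = 2 × -2, remainder 0 ✓
  (4) w = 2, target 2 ✓ (first branch holds)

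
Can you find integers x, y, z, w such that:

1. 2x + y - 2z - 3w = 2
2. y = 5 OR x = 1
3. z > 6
Yes

Take x = 1, y = 6, z = 9, w = -4. Substituting into each constraint:
  (1) 2(1) + 6 - 2(9) - 3(-4) = 2 ✓
  (2) x = 1, target 1 ✓ (second branch holds)
  (3) 9 > 6 ✓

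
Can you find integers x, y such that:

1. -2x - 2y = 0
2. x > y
Yes

Take x = 1, y = -1. Substituting into each constraint:
  (1) -2(1) - 2(-1) = 0 ✓
  (2) 1 > -1 ✓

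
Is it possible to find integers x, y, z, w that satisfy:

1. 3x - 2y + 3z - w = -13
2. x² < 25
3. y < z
Yes

Take x = 0, y = -1, z = 0, w = 15. Substituting into each constraint:
  (1) 3(0) - 2(-1) + 3(0) + (-15) = -13 ✓
  (2) x² = (0)² = 0, and 0 < 25 ✓
  (3) -1 < 0 ✓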